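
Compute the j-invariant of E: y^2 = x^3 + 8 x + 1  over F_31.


Delta = -16(4 a^3 + 27 b^2) mod 31 = 1
-1728 * (4 a)^3 = -1728 * (4*8)^3 mod 31 = 8
j = 8 * 1^(-1) mod 31 = 8

j = 8 (mod 31)


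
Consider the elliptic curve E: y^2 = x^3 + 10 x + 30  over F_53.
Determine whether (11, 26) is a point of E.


Check whether y^2 = x^3 + 10 x + 30 (mod 53) for (x, y) = (11, 26).
LHS: y^2 = 26^2 mod 53 = 40
RHS: x^3 + 10 x + 30 = 11^3 + 10*11 + 30 mod 53 = 40
LHS = RHS

Yes, on the curve


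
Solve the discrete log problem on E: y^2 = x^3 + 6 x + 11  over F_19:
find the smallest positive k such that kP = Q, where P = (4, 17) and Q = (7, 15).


Enumerate multiples of P until we hit Q = (7, 15):
  1P = (4, 17)
  2P = (8, 18)
  3P = (13, 14)
  4P = (0, 7)
  5P = (7, 4)
  6P = (12, 5)
  7P = (10, 11)
  8P = (6, 4)
  9P = (18, 17)
  10P = (16, 2)
  11P = (16, 17)
  12P = (18, 2)
  13P = (6, 15)
  14P = (10, 8)
  15P = (12, 14)
  16P = (7, 15)
Match found at i = 16.

k = 16


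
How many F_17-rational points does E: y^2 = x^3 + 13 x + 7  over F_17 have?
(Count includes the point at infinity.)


For each x in F_17, count y with y^2 = x^3 + 13 x + 7 mod 17:
  x = 1: RHS = 4, y in [2, 15]  -> 2 point(s)
  x = 4: RHS = 4, y in [2, 15]  -> 2 point(s)
  x = 7: RHS = 16, y in [4, 13]  -> 2 point(s)
  x = 10: RHS = 15, y in [7, 10]  -> 2 point(s)
  x = 11: RHS = 2, y in [6, 11]  -> 2 point(s)
  x = 12: RHS = 4, y in [2, 15]  -> 2 point(s)
  x = 14: RHS = 9, y in [3, 14]  -> 2 point(s)
Affine points: 14. Add the point at infinity: total = 15.

#E(F_17) = 15


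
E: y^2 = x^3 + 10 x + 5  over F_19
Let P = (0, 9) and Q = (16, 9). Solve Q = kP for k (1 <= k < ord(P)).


Enumerate multiples of P until we hit Q = (16, 9):
  1P = (0, 9)
  2P = (5, 3)
  3P = (1, 15)
  4P = (16, 9)
Match found at i = 4.

k = 4


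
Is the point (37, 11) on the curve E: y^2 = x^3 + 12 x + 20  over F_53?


Check whether y^2 = x^3 + 12 x + 20 (mod 53) for (x, y) = (37, 11).
LHS: y^2 = 11^2 mod 53 = 15
RHS: x^3 + 12 x + 20 = 37^3 + 12*37 + 20 mod 53 = 25
LHS != RHS

No, not on the curve


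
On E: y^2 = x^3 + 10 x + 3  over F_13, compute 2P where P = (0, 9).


Doubling: s = (3 x1^2 + a) / (2 y1)
s = (3*0^2 + 10) / (2*9) mod 13 = 2
x3 = s^2 - 2 x1 mod 13 = 2^2 - 2*0 = 4
y3 = s (x1 - x3) - y1 mod 13 = 2 * (0 - 4) - 9 = 9

2P = (4, 9)


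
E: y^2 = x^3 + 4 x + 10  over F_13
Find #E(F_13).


For each x in F_13, count y with y^2 = x^3 + 4 x + 10 mod 13:
  x = 0: RHS = 10, y in [6, 7]  -> 2 point(s)
  x = 2: RHS = 0, y in [0]  -> 1 point(s)
  x = 3: RHS = 10, y in [6, 7]  -> 2 point(s)
  x = 4: RHS = 12, y in [5, 8]  -> 2 point(s)
  x = 5: RHS = 12, y in [5, 8]  -> 2 point(s)
  x = 6: RHS = 3, y in [4, 9]  -> 2 point(s)
  x = 7: RHS = 4, y in [2, 11]  -> 2 point(s)
  x = 10: RHS = 10, y in [6, 7]  -> 2 point(s)
Affine points: 15. Add the point at infinity: total = 16.

#E(F_13) = 16


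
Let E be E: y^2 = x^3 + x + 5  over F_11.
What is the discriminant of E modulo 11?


4 a^3 + 27 b^2 = 4*1^3 + 27*5^2 = 4 + 675 = 679
Delta = -16 * (679) = -10864
Delta mod 11 = 4

Delta = 4 (mod 11)


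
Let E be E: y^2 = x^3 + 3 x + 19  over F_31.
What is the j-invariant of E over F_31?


Delta = -16(4 a^3 + 27 b^2) mod 31 = 17
-1728 * (4 a)^3 = -1728 * (4*3)^3 mod 31 = 29
j = 29 * 17^(-1) mod 31 = 9

j = 9 (mod 31)


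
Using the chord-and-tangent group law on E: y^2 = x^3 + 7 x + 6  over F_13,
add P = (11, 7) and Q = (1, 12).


P != Q, so use the chord formula.
s = (y2 - y1) / (x2 - x1) = (5) / (3) mod 13 = 6
x3 = s^2 - x1 - x2 mod 13 = 6^2 - 11 - 1 = 11
y3 = s (x1 - x3) - y1 mod 13 = 6 * (11 - 11) - 7 = 6

P + Q = (11, 6)


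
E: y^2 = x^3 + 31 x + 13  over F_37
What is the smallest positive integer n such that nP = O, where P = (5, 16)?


Compute successive multiples of P until we hit O:
  1P = (5, 16)
  2P = (28, 35)
  3P = (20, 7)
  4P = (2, 34)
  5P = (29, 17)
  6P = (33, 26)
  7P = (8, 12)
  8P = (34, 35)
  ... (continuing to 31P)
  31P = O

ord(P) = 31


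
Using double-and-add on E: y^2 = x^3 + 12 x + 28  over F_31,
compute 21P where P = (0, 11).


k = 21 = 10101_2 (binary, LSB first: 10101)
Double-and-add from P = (0, 11):
  bit 0 = 1: acc = O + (0, 11) = (0, 11)
  bit 1 = 0: acc unchanged = (0, 11)
  bit 2 = 1: acc = (0, 11) + (12, 28) = (4, 4)
  bit 3 = 0: acc unchanged = (4, 4)
  bit 4 = 1: acc = (4, 4) + (15, 7) = (9, 20)

21P = (9, 20)


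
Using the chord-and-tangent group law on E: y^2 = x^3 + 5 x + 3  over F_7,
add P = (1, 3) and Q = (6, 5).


P != Q, so use the chord formula.
s = (y2 - y1) / (x2 - x1) = (2) / (5) mod 7 = 6
x3 = s^2 - x1 - x2 mod 7 = 6^2 - 1 - 6 = 1
y3 = s (x1 - x3) - y1 mod 7 = 6 * (1 - 1) - 3 = 4

P + Q = (1, 4)


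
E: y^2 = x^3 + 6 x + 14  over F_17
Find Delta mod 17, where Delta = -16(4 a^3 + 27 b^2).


4 a^3 + 27 b^2 = 4*6^3 + 27*14^2 = 864 + 5292 = 6156
Delta = -16 * (6156) = -98496
Delta mod 17 = 2

Delta = 2 (mod 17)


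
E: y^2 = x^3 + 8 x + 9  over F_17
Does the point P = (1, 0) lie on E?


Check whether y^2 = x^3 + 8 x + 9 (mod 17) for (x, y) = (1, 0).
LHS: y^2 = 0^2 mod 17 = 0
RHS: x^3 + 8 x + 9 = 1^3 + 8*1 + 9 mod 17 = 1
LHS != RHS

No, not on the curve


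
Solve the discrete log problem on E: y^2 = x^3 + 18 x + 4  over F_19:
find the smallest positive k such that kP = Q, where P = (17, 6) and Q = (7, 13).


Enumerate multiples of P until we hit Q = (7, 13):
  1P = (17, 6)
  2P = (15, 18)
  3P = (4, 11)
  4P = (14, 6)
  5P = (7, 13)
Match found at i = 5.

k = 5


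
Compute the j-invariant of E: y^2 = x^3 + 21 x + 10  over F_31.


Delta = -16(4 a^3 + 27 b^2) mod 31 = 30
-1728 * (4 a)^3 = -1728 * (4*21)^3 mod 31 = 27
j = 27 * 30^(-1) mod 31 = 4

j = 4 (mod 31)


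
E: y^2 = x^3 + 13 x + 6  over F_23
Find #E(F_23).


For each x in F_23, count y with y^2 = x^3 + 13 x + 6 mod 23:
  x = 0: RHS = 6, y in [11, 12]  -> 2 point(s)
  x = 3: RHS = 3, y in [7, 16]  -> 2 point(s)
  x = 5: RHS = 12, y in [9, 14]  -> 2 point(s)
  x = 6: RHS = 1, y in [1, 22]  -> 2 point(s)
  x = 7: RHS = 3, y in [7, 16]  -> 2 point(s)
  x = 8: RHS = 1, y in [1, 22]  -> 2 point(s)
  x = 9: RHS = 1, y in [1, 22]  -> 2 point(s)
  x = 10: RHS = 9, y in [3, 20]  -> 2 point(s)
  x = 11: RHS = 8, y in [10, 13]  -> 2 point(s)
  x = 12: RHS = 4, y in [2, 21]  -> 2 point(s)
  x = 13: RHS = 3, y in [7, 16]  -> 2 point(s)
  x = 16: RHS = 9, y in [3, 20]  -> 2 point(s)
  x = 18: RHS = 0, y in [0]  -> 1 point(s)
  x = 20: RHS = 9, y in [3, 20]  -> 2 point(s)
  x = 21: RHS = 18, y in [8, 15]  -> 2 point(s)
Affine points: 29. Add the point at infinity: total = 30.

#E(F_23) = 30


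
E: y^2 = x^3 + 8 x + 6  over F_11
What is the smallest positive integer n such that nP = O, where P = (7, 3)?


Compute successive multiples of P until we hit O:
  1P = (7, 3)
  2P = (1, 9)
  3P = (4, 5)
  4P = (9, 2)
  5P = (9, 9)
  6P = (4, 6)
  7P = (1, 2)
  8P = (7, 8)
  ... (continuing to 9P)
  9P = O

ord(P) = 9


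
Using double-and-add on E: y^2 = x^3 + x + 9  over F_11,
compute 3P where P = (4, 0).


k = 3 = 11_2 (binary, LSB first: 11)
Double-and-add from P = (4, 0):
  bit 0 = 1: acc = O + (4, 0) = (4, 0)
  bit 1 = 1: acc = (4, 0) + O = (4, 0)

3P = (4, 0)


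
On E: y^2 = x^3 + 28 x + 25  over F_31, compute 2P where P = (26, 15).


Doubling: s = (3 x1^2 + a) / (2 y1)
s = (3*26^2 + 28) / (2*15) mod 31 = 21
x3 = s^2 - 2 x1 mod 31 = 21^2 - 2*26 = 17
y3 = s (x1 - x3) - y1 mod 31 = 21 * (26 - 17) - 15 = 19

2P = (17, 19)


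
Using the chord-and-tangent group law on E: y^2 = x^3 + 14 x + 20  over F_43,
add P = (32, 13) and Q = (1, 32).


P != Q, so use the chord formula.
s = (y2 - y1) / (x2 - x1) = (19) / (12) mod 43 = 41
x3 = s^2 - x1 - x2 mod 43 = 41^2 - 32 - 1 = 14
y3 = s (x1 - x3) - y1 mod 43 = 41 * (32 - 14) - 13 = 37

P + Q = (14, 37)


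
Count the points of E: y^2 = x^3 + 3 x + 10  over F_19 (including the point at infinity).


For each x in F_19, count y with y^2 = x^3 + 3 x + 10 mod 19:
  x = 2: RHS = 5, y in [9, 10]  -> 2 point(s)
  x = 5: RHS = 17, y in [6, 13]  -> 2 point(s)
  x = 6: RHS = 16, y in [4, 15]  -> 2 point(s)
  x = 9: RHS = 6, y in [5, 14]  -> 2 point(s)
  x = 11: RHS = 6, y in [5, 14]  -> 2 point(s)
  x = 12: RHS = 7, y in [8, 11]  -> 2 point(s)
  x = 13: RHS = 4, y in [2, 17]  -> 2 point(s)
  x = 18: RHS = 6, y in [5, 14]  -> 2 point(s)
Affine points: 16. Add the point at infinity: total = 17.

#E(F_19) = 17


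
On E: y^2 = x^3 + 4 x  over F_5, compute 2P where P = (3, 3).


Doubling: s = (3 x1^2 + a) / (2 y1)
s = (3*3^2 + 4) / (2*3) mod 5 = 1
x3 = s^2 - 2 x1 mod 5 = 1^2 - 2*3 = 0
y3 = s (x1 - x3) - y1 mod 5 = 1 * (3 - 0) - 3 = 0

2P = (0, 0)


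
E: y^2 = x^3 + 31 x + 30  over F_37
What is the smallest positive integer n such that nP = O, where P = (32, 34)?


Compute successive multiples of P until we hit O:
  1P = (32, 34)
  2P = (22, 36)
  3P = (23, 16)
  4P = (23, 21)
  5P = (22, 1)
  6P = (32, 3)
  7P = O

ord(P) = 7


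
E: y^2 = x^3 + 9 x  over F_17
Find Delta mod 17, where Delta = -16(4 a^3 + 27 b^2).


4 a^3 + 27 b^2 = 4*9^3 + 27*0^2 = 2916 + 0 = 2916
Delta = -16 * (2916) = -46656
Delta mod 17 = 9

Delta = 9 (mod 17)


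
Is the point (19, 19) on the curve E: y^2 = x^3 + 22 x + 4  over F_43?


Check whether y^2 = x^3 + 22 x + 4 (mod 43) for (x, y) = (19, 19).
LHS: y^2 = 19^2 mod 43 = 17
RHS: x^3 + 22 x + 4 = 19^3 + 22*19 + 4 mod 43 = 14
LHS != RHS

No, not on the curve


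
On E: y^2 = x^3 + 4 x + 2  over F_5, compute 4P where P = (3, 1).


k = 4 = 100_2 (binary, LSB first: 001)
Double-and-add from P = (3, 1):
  bit 0 = 0: acc unchanged = O
  bit 1 = 0: acc unchanged = O
  bit 2 = 1: acc = O + (3, 1) = (3, 1)

4P = (3, 1)


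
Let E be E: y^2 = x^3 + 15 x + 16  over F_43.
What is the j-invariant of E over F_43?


Delta = -16(4 a^3 + 27 b^2) mod 43 = 36
-1728 * (4 a)^3 = -1728 * (4*15)^3 mod 43 = 41
j = 41 * 36^(-1) mod 43 = 31

j = 31 (mod 43)


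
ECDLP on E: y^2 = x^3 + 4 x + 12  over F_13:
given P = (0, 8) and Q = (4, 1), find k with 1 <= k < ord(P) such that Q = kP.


Enumerate multiples of P until we hit Q = (4, 1):
  1P = (0, 8)
  2P = (9, 6)
  3P = (1, 11)
  4P = (8, 7)
  5P = (4, 12)
  6P = (10, 8)
  7P = (3, 5)
  8P = (11, 3)
  9P = (5, 12)
  10P = (5, 1)
  11P = (11, 10)
  12P = (3, 8)
  13P = (10, 5)
  14P = (4, 1)
Match found at i = 14.

k = 14


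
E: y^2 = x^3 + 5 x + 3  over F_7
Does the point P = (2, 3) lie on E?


Check whether y^2 = x^3 + 5 x + 3 (mod 7) for (x, y) = (2, 3).
LHS: y^2 = 3^2 mod 7 = 2
RHS: x^3 + 5 x + 3 = 2^3 + 5*2 + 3 mod 7 = 0
LHS != RHS

No, not on the curve


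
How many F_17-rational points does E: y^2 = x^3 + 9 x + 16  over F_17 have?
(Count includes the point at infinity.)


For each x in F_17, count y with y^2 = x^3 + 9 x + 16 mod 17:
  x = 0: RHS = 16, y in [4, 13]  -> 2 point(s)
  x = 1: RHS = 9, y in [3, 14]  -> 2 point(s)
  x = 2: RHS = 8, y in [5, 12]  -> 2 point(s)
  x = 3: RHS = 2, y in [6, 11]  -> 2 point(s)
  x = 5: RHS = 16, y in [4, 13]  -> 2 point(s)
  x = 10: RHS = 1, y in [1, 16]  -> 2 point(s)
  x = 11: RHS = 1, y in [1, 16]  -> 2 point(s)
  x = 12: RHS = 16, y in [4, 13]  -> 2 point(s)
  x = 13: RHS = 1, y in [1, 16]  -> 2 point(s)
  x = 14: RHS = 13, y in [8, 9]  -> 2 point(s)
Affine points: 20. Add the point at infinity: total = 21.

#E(F_17) = 21


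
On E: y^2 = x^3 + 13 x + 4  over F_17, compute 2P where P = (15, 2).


Doubling: s = (3 x1^2 + a) / (2 y1)
s = (3*15^2 + 13) / (2*2) mod 17 = 2
x3 = s^2 - 2 x1 mod 17 = 2^2 - 2*15 = 8
y3 = s (x1 - x3) - y1 mod 17 = 2 * (15 - 8) - 2 = 12

2P = (8, 12)


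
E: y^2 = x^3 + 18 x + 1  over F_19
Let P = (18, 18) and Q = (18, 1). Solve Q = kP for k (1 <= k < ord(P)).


Enumerate multiples of P until we hit Q = (18, 1):
  1P = (18, 18)
  2P = (3, 5)
  3P = (5, 11)
  4P = (0, 18)
  5P = (1, 1)
  6P = (1, 18)
  7P = (0, 1)
  8P = (5, 8)
  9P = (3, 14)
  10P = (18, 1)
Match found at i = 10.

k = 10


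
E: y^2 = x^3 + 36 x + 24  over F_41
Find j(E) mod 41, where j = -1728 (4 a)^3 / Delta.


Delta = -16(4 a^3 + 27 b^2) mod 41 = 2
-1728 * (4 a)^3 = -1728 * (4*36)^3 mod 41 = 30
j = 30 * 2^(-1) mod 41 = 15

j = 15 (mod 41)


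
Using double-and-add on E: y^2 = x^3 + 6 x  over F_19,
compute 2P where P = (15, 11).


k = 2 = 10_2 (binary, LSB first: 01)
Double-and-add from P = (15, 11):
  bit 0 = 0: acc unchanged = O
  bit 1 = 1: acc = O + (9, 2) = (9, 2)

2P = (9, 2)


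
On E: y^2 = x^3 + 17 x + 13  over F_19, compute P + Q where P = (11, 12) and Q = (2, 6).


P != Q, so use the chord formula.
s = (y2 - y1) / (x2 - x1) = (13) / (10) mod 19 = 7
x3 = s^2 - x1 - x2 mod 19 = 7^2 - 11 - 2 = 17
y3 = s (x1 - x3) - y1 mod 19 = 7 * (11 - 17) - 12 = 3

P + Q = (17, 3)


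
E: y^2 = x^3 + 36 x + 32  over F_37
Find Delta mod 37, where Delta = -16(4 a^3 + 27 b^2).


4 a^3 + 27 b^2 = 4*36^3 + 27*32^2 = 186624 + 27648 = 214272
Delta = -16 * (214272) = -3428352
Delta mod 37 = 31

Delta = 31 (mod 37)


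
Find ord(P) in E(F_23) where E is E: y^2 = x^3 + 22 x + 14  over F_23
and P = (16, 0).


Compute successive multiples of P until we hit O:
  1P = (16, 0)
  2P = O

ord(P) = 2


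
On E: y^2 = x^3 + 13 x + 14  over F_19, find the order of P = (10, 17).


Compute successive multiples of P until we hit O:
  1P = (10, 17)
  2P = (10, 2)
  3P = O

ord(P) = 3


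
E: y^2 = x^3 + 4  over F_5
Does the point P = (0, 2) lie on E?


Check whether y^2 = x^3 + 0 x + 4 (mod 5) for (x, y) = (0, 2).
LHS: y^2 = 2^2 mod 5 = 4
RHS: x^3 + 0 x + 4 = 0^3 + 0*0 + 4 mod 5 = 4
LHS = RHS

Yes, on the curve


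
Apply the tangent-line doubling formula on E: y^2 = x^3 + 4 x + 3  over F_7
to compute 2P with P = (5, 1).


Doubling: s = (3 x1^2 + a) / (2 y1)
s = (3*5^2 + 4) / (2*1) mod 7 = 1
x3 = s^2 - 2 x1 mod 7 = 1^2 - 2*5 = 5
y3 = s (x1 - x3) - y1 mod 7 = 1 * (5 - 5) - 1 = 6

2P = (5, 6)


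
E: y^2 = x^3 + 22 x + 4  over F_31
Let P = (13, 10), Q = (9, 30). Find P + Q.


P != Q, so use the chord formula.
s = (y2 - y1) / (x2 - x1) = (20) / (27) mod 31 = 26
x3 = s^2 - x1 - x2 mod 31 = 26^2 - 13 - 9 = 3
y3 = s (x1 - x3) - y1 mod 31 = 26 * (13 - 3) - 10 = 2

P + Q = (3, 2)


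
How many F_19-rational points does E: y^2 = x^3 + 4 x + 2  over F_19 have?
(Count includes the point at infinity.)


For each x in F_19, count y with y^2 = x^3 + 4 x + 2 mod 19:
  x = 1: RHS = 7, y in [8, 11]  -> 2 point(s)
  x = 4: RHS = 6, y in [5, 14]  -> 2 point(s)
  x = 9: RHS = 7, y in [8, 11]  -> 2 point(s)
  x = 10: RHS = 16, y in [4, 15]  -> 2 point(s)
  x = 11: RHS = 9, y in [3, 16]  -> 2 point(s)
  x = 12: RHS = 11, y in [7, 12]  -> 2 point(s)
  x = 13: RHS = 9, y in [3, 16]  -> 2 point(s)
  x = 14: RHS = 9, y in [3, 16]  -> 2 point(s)
  x = 15: RHS = 17, y in [6, 13]  -> 2 point(s)
  x = 16: RHS = 1, y in [1, 18]  -> 2 point(s)
  x = 17: RHS = 5, y in [9, 10]  -> 2 point(s)
  x = 18: RHS = 16, y in [4, 15]  -> 2 point(s)
Affine points: 24. Add the point at infinity: total = 25.

#E(F_19) = 25


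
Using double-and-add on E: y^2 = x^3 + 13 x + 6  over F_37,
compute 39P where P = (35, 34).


k = 39 = 100111_2 (binary, LSB first: 111001)
Double-and-add from P = (35, 34):
  bit 0 = 1: acc = O + (35, 34) = (35, 34)
  bit 1 = 1: acc = (35, 34) + (8, 20) = (30, 33)
  bit 2 = 1: acc = (30, 33) + (12, 15) = (33, 1)
  bit 3 = 0: acc unchanged = (33, 1)
  bit 4 = 0: acc unchanged = (33, 1)
  bit 5 = 1: acc = (33, 1) + (4, 23) = (33, 36)

39P = (33, 36)


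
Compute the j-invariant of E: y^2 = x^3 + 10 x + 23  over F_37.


Delta = -16(4 a^3 + 27 b^2) mod 37 = 31
-1728 * (4 a)^3 = -1728 * (4*10)^3 mod 37 = 1
j = 1 * 31^(-1) mod 37 = 6

j = 6 (mod 37)


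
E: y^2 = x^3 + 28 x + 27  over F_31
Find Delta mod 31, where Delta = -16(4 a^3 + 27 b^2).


4 a^3 + 27 b^2 = 4*28^3 + 27*27^2 = 87808 + 19683 = 107491
Delta = -16 * (107491) = -1719856
Delta mod 31 = 24

Delta = 24 (mod 31)


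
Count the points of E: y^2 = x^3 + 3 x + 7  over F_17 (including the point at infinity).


For each x in F_17, count y with y^2 = x^3 + 3 x + 7 mod 17:
  x = 2: RHS = 4, y in [2, 15]  -> 2 point(s)
  x = 3: RHS = 9, y in [3, 14]  -> 2 point(s)
  x = 4: RHS = 15, y in [7, 10]  -> 2 point(s)
  x = 8: RHS = 16, y in [4, 13]  -> 2 point(s)
  x = 9: RHS = 15, y in [7, 10]  -> 2 point(s)
  x = 10: RHS = 0, y in [0]  -> 1 point(s)
  x = 13: RHS = 16, y in [4, 13]  -> 2 point(s)
Affine points: 13. Add the point at infinity: total = 14.

#E(F_17) = 14


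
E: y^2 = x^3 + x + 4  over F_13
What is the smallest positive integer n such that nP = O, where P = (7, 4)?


Compute successive multiples of P until we hit O:
  1P = (7, 4)
  2P = (0, 2)
  3P = (9, 1)
  4P = (9, 12)
  5P = (0, 11)
  6P = (7, 9)
  7P = O

ord(P) = 7


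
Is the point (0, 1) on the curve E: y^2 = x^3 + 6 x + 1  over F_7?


Check whether y^2 = x^3 + 6 x + 1 (mod 7) for (x, y) = (0, 1).
LHS: y^2 = 1^2 mod 7 = 1
RHS: x^3 + 6 x + 1 = 0^3 + 6*0 + 1 mod 7 = 1
LHS = RHS

Yes, on the curve


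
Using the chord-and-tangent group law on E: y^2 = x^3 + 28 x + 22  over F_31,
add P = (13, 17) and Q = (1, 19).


P != Q, so use the chord formula.
s = (y2 - y1) / (x2 - x1) = (2) / (19) mod 31 = 5
x3 = s^2 - x1 - x2 mod 31 = 5^2 - 13 - 1 = 11
y3 = s (x1 - x3) - y1 mod 31 = 5 * (13 - 11) - 17 = 24

P + Q = (11, 24)


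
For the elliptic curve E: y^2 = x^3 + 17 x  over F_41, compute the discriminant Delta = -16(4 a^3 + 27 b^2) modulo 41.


4 a^3 + 27 b^2 = 4*17^3 + 27*0^2 = 19652 + 0 = 19652
Delta = -16 * (19652) = -314432
Delta mod 41 = 38

Delta = 38 (mod 41)


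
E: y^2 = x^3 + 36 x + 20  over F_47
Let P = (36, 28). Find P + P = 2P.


Doubling: s = (3 x1^2 + a) / (2 y1)
s = (3*36^2 + 36) / (2*28) mod 47 = 13
x3 = s^2 - 2 x1 mod 47 = 13^2 - 2*36 = 3
y3 = s (x1 - x3) - y1 mod 47 = 13 * (36 - 3) - 28 = 25

2P = (3, 25)


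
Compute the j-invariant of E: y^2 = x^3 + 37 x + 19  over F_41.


Delta = -16(4 a^3 + 27 b^2) mod 41 = 8
-1728 * (4 a)^3 = -1728 * (4*37)^3 mod 41 = 17
j = 17 * 8^(-1) mod 41 = 38

j = 38 (mod 41)


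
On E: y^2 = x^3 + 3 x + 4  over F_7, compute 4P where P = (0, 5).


k = 4 = 100_2 (binary, LSB first: 001)
Double-and-add from P = (0, 5):
  bit 0 = 0: acc unchanged = O
  bit 1 = 0: acc unchanged = O
  bit 2 = 1: acc = O + (0, 2) = (0, 2)

4P = (0, 2)


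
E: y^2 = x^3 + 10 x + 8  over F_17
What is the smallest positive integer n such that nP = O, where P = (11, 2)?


Compute successive multiples of P until we hit O:
  1P = (11, 2)
  2P = (11, 15)
  3P = O

ord(P) = 3


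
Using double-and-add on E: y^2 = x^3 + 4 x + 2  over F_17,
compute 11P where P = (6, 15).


k = 11 = 1011_2 (binary, LSB first: 1101)
Double-and-add from P = (6, 15):
  bit 0 = 1: acc = O + (6, 15) = (6, 15)
  bit 1 = 1: acc = (6, 15) + (7, 13) = (8, 6)
  bit 2 = 0: acc unchanged = (8, 6)
  bit 3 = 1: acc = (8, 6) + (9, 11) = (8, 11)

11P = (8, 11)


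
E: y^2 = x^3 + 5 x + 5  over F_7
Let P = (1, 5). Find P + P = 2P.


Doubling: s = (3 x1^2 + a) / (2 y1)
s = (3*1^2 + 5) / (2*5) mod 7 = 5
x3 = s^2 - 2 x1 mod 7 = 5^2 - 2*1 = 2
y3 = s (x1 - x3) - y1 mod 7 = 5 * (1 - 2) - 5 = 4

2P = (2, 4)


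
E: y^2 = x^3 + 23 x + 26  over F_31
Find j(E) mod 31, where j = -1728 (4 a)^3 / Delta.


Delta = -16(4 a^3 + 27 b^2) mod 31 = 20
-1728 * (4 a)^3 = -1728 * (4*23)^3 mod 31 = 23
j = 23 * 20^(-1) mod 31 = 12

j = 12 (mod 31)


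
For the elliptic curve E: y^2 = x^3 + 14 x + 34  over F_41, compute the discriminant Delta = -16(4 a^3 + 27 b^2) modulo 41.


4 a^3 + 27 b^2 = 4*14^3 + 27*34^2 = 10976 + 31212 = 42188
Delta = -16 * (42188) = -675008
Delta mod 41 = 16

Delta = 16 (mod 41)


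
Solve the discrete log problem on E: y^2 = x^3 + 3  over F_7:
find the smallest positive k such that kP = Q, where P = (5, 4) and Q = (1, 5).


Enumerate multiples of P until we hit Q = (1, 5):
  1P = (5, 4)
  2P = (1, 2)
  3P = (3, 4)
  4P = (6, 3)
  5P = (4, 2)
  6P = (2, 2)
  7P = (2, 5)
  8P = (4, 5)
  9P = (6, 4)
  10P = (3, 3)
  11P = (1, 5)
Match found at i = 11.

k = 11


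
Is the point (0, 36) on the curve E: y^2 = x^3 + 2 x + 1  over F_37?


Check whether y^2 = x^3 + 2 x + 1 (mod 37) for (x, y) = (0, 36).
LHS: y^2 = 36^2 mod 37 = 1
RHS: x^3 + 2 x + 1 = 0^3 + 2*0 + 1 mod 37 = 1
LHS = RHS

Yes, on the curve


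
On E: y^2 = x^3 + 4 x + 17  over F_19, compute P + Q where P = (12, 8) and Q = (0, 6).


P != Q, so use the chord formula.
s = (y2 - y1) / (x2 - x1) = (17) / (7) mod 19 = 16
x3 = s^2 - x1 - x2 mod 19 = 16^2 - 12 - 0 = 16
y3 = s (x1 - x3) - y1 mod 19 = 16 * (12 - 16) - 8 = 4

P + Q = (16, 4)


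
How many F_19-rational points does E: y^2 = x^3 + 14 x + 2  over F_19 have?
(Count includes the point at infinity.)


For each x in F_19, count y with y^2 = x^3 + 14 x + 2 mod 19:
  x = 1: RHS = 17, y in [6, 13]  -> 2 point(s)
  x = 2: RHS = 0, y in [0]  -> 1 point(s)
  x = 5: RHS = 7, y in [8, 11]  -> 2 point(s)
  x = 6: RHS = 17, y in [6, 13]  -> 2 point(s)
  x = 7: RHS = 6, y in [5, 14]  -> 2 point(s)
  x = 11: RHS = 5, y in [9, 10]  -> 2 point(s)
  x = 12: RHS = 17, y in [6, 13]  -> 2 point(s)
  x = 13: RHS = 6, y in [5, 14]  -> 2 point(s)
  x = 14: RHS = 16, y in [4, 15]  -> 2 point(s)
  x = 16: RHS = 9, y in [3, 16]  -> 2 point(s)
  x = 17: RHS = 4, y in [2, 17]  -> 2 point(s)
  x = 18: RHS = 6, y in [5, 14]  -> 2 point(s)
Affine points: 23. Add the point at infinity: total = 24.

#E(F_19) = 24


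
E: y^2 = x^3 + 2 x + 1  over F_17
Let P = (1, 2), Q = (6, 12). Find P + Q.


P != Q, so use the chord formula.
s = (y2 - y1) / (x2 - x1) = (10) / (5) mod 17 = 2
x3 = s^2 - x1 - x2 mod 17 = 2^2 - 1 - 6 = 14
y3 = s (x1 - x3) - y1 mod 17 = 2 * (1 - 14) - 2 = 6

P + Q = (14, 6)


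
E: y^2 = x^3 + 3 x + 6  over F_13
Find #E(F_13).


For each x in F_13, count y with y^2 = x^3 + 3 x + 6 mod 13:
  x = 1: RHS = 10, y in [6, 7]  -> 2 point(s)
  x = 3: RHS = 3, y in [4, 9]  -> 2 point(s)
  x = 4: RHS = 4, y in [2, 11]  -> 2 point(s)
  x = 5: RHS = 3, y in [4, 9]  -> 2 point(s)
  x = 8: RHS = 9, y in [3, 10]  -> 2 point(s)
  x = 10: RHS = 9, y in [3, 10]  -> 2 point(s)
Affine points: 12. Add the point at infinity: total = 13.

#E(F_13) = 13


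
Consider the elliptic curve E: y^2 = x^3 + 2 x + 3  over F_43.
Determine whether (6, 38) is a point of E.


Check whether y^2 = x^3 + 2 x + 3 (mod 43) for (x, y) = (6, 38).
LHS: y^2 = 38^2 mod 43 = 25
RHS: x^3 + 2 x + 3 = 6^3 + 2*6 + 3 mod 43 = 16
LHS != RHS

No, not on the curve


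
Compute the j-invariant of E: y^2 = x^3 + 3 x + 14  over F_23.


Delta = -16(4 a^3 + 27 b^2) mod 23 = 11
-1728 * (4 a)^3 = -1728 * (4*3)^3 mod 23 = 14
j = 14 * 11^(-1) mod 23 = 18

j = 18 (mod 23)


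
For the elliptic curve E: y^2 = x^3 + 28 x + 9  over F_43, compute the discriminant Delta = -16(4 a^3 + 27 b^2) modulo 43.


4 a^3 + 27 b^2 = 4*28^3 + 27*9^2 = 87808 + 2187 = 89995
Delta = -16 * (89995) = -1439920
Delta mod 43 = 21

Delta = 21 (mod 43)


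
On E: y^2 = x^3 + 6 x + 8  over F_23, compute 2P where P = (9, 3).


Doubling: s = (3 x1^2 + a) / (2 y1)
s = (3*9^2 + 6) / (2*3) mod 23 = 7
x3 = s^2 - 2 x1 mod 23 = 7^2 - 2*9 = 8
y3 = s (x1 - x3) - y1 mod 23 = 7 * (9 - 8) - 3 = 4

2P = (8, 4)


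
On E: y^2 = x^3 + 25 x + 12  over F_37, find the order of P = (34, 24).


Compute successive multiples of P until we hit O:
  1P = (34, 24)
  2P = (10, 2)
  3P = (9, 2)
  4P = (21, 20)
  5P = (18, 35)
  6P = (31, 4)
  7P = (0, 30)
  8P = (7, 30)
  ... (continuing to 49P)
  49P = O

ord(P) = 49


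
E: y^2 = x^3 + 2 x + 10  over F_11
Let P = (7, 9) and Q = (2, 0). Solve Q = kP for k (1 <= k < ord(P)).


Enumerate multiples of P until we hit Q = (2, 0):
  1P = (7, 9)
  2P = (2, 0)
Match found at i = 2.

k = 2


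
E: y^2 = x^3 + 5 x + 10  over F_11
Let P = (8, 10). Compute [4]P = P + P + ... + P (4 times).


k = 4 = 100_2 (binary, LSB first: 001)
Double-and-add from P = (8, 10):
  bit 0 = 0: acc unchanged = O
  bit 1 = 0: acc unchanged = O
  bit 2 = 1: acc = O + (7, 6) = (7, 6)

4P = (7, 6)


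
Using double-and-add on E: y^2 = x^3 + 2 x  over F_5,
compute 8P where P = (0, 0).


k = 8 = 1000_2 (binary, LSB first: 0001)
Double-and-add from P = (0, 0):
  bit 0 = 0: acc unchanged = O
  bit 1 = 0: acc unchanged = O
  bit 2 = 0: acc unchanged = O
  bit 3 = 1: acc = O + O = O

8P = O


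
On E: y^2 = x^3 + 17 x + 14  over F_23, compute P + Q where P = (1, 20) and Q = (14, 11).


P != Q, so use the chord formula.
s = (y2 - y1) / (x2 - x1) = (14) / (13) mod 23 = 17
x3 = s^2 - x1 - x2 mod 23 = 17^2 - 1 - 14 = 21
y3 = s (x1 - x3) - y1 mod 23 = 17 * (1 - 21) - 20 = 8

P + Q = (21, 8)


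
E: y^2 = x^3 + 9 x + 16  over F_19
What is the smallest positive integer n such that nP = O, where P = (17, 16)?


Compute successive multiples of P until we hit O:
  1P = (17, 16)
  2P = (2, 17)
  3P = (6, 1)
  4P = (1, 11)
  5P = (8, 7)
  6P = (14, 6)
  7P = (16, 0)
  8P = (14, 13)
  ... (continuing to 14P)
  14P = O

ord(P) = 14


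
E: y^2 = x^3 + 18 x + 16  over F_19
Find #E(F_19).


For each x in F_19, count y with y^2 = x^3 + 18 x + 16 mod 19:
  x = 0: RHS = 16, y in [4, 15]  -> 2 point(s)
  x = 1: RHS = 16, y in [4, 15]  -> 2 point(s)
  x = 4: RHS = 0, y in [0]  -> 1 point(s)
  x = 6: RHS = 17, y in [6, 13]  -> 2 point(s)
  x = 8: RHS = 7, y in [8, 11]  -> 2 point(s)
  x = 11: RHS = 6, y in [5, 14]  -> 2 point(s)
  x = 16: RHS = 11, y in [7, 12]  -> 2 point(s)
  x = 18: RHS = 16, y in [4, 15]  -> 2 point(s)
Affine points: 15. Add the point at infinity: total = 16.

#E(F_19) = 16


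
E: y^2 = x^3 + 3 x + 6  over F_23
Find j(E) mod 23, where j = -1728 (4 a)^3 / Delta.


Delta = -16(4 a^3 + 27 b^2) mod 23 = 16
-1728 * (4 a)^3 = -1728 * (4*3)^3 mod 23 = 14
j = 14 * 16^(-1) mod 23 = 21

j = 21 (mod 23)


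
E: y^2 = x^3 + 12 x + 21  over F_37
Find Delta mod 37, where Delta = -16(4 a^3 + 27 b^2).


4 a^3 + 27 b^2 = 4*12^3 + 27*21^2 = 6912 + 11907 = 18819
Delta = -16 * (18819) = -301104
Delta mod 37 = 2

Delta = 2 (mod 37)


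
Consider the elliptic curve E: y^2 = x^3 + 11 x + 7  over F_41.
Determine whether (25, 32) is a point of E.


Check whether y^2 = x^3 + 11 x + 7 (mod 41) for (x, y) = (25, 32).
LHS: y^2 = 32^2 mod 41 = 40
RHS: x^3 + 11 x + 7 = 25^3 + 11*25 + 7 mod 41 = 40
LHS = RHS

Yes, on the curve


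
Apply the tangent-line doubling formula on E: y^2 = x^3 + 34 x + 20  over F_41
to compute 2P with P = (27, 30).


Doubling: s = (3 x1^2 + a) / (2 y1)
s = (3*27^2 + 34) / (2*30) mod 41 = 9
x3 = s^2 - 2 x1 mod 41 = 9^2 - 2*27 = 27
y3 = s (x1 - x3) - y1 mod 41 = 9 * (27 - 27) - 30 = 11

2P = (27, 11)


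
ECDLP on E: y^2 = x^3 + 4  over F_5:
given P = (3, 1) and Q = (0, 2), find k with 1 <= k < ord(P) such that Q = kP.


Enumerate multiples of P until we hit Q = (0, 2):
  1P = (3, 1)
  2P = (0, 2)
Match found at i = 2.

k = 2


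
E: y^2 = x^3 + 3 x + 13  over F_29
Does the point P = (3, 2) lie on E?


Check whether y^2 = x^3 + 3 x + 13 (mod 29) for (x, y) = (3, 2).
LHS: y^2 = 2^2 mod 29 = 4
RHS: x^3 + 3 x + 13 = 3^3 + 3*3 + 13 mod 29 = 20
LHS != RHS

No, not on the curve


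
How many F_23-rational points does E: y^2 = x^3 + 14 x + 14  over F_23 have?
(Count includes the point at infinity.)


For each x in F_23, count y with y^2 = x^3 + 14 x + 14 mod 23:
  x = 1: RHS = 6, y in [11, 12]  -> 2 point(s)
  x = 2: RHS = 4, y in [2, 21]  -> 2 point(s)
  x = 5: RHS = 2, y in [5, 18]  -> 2 point(s)
  x = 7: RHS = 18, y in [8, 15]  -> 2 point(s)
  x = 9: RHS = 18, y in [8, 15]  -> 2 point(s)
  x = 10: RHS = 4, y in [2, 21]  -> 2 point(s)
  x = 11: RHS = 4, y in [2, 21]  -> 2 point(s)
  x = 12: RHS = 1, y in [1, 22]  -> 2 point(s)
  x = 13: RHS = 1, y in [1, 22]  -> 2 point(s)
  x = 17: RHS = 13, y in [6, 17]  -> 2 point(s)
  x = 18: RHS = 3, y in [7, 16]  -> 2 point(s)
  x = 19: RHS = 9, y in [3, 20]  -> 2 point(s)
  x = 21: RHS = 1, y in [1, 22]  -> 2 point(s)
Affine points: 26. Add the point at infinity: total = 27.

#E(F_23) = 27


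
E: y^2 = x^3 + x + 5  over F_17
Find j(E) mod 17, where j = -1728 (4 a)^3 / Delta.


Delta = -16(4 a^3 + 27 b^2) mod 17 = 16
-1728 * (4 a)^3 = -1728 * (4*1)^3 mod 17 = 10
j = 10 * 16^(-1) mod 17 = 7

j = 7 (mod 17)


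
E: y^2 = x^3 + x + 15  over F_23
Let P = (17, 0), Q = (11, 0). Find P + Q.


P != Q, so use the chord formula.
s = (y2 - y1) / (x2 - x1) = (0) / (17) mod 23 = 0
x3 = s^2 - x1 - x2 mod 23 = 0^2 - 17 - 11 = 18
y3 = s (x1 - x3) - y1 mod 23 = 0 * (17 - 18) - 0 = 0

P + Q = (18, 0)


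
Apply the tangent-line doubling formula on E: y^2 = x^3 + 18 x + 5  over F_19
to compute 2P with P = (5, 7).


Doubling: s = (3 x1^2 + a) / (2 y1)
s = (3*5^2 + 18) / (2*7) mod 19 = 8
x3 = s^2 - 2 x1 mod 19 = 8^2 - 2*5 = 16
y3 = s (x1 - x3) - y1 mod 19 = 8 * (5 - 16) - 7 = 0

2P = (16, 0)


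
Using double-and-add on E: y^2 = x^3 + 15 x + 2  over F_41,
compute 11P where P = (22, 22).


k = 11 = 1011_2 (binary, LSB first: 1101)
Double-and-add from P = (22, 22):
  bit 0 = 1: acc = O + (22, 22) = (22, 22)
  bit 1 = 1: acc = (22, 22) + (6, 12) = (23, 3)
  bit 2 = 0: acc unchanged = (23, 3)
  bit 3 = 1: acc = (23, 3) + (32, 32) = (6, 29)

11P = (6, 29)


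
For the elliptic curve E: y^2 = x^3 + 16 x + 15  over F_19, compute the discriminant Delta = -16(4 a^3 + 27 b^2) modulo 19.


4 a^3 + 27 b^2 = 4*16^3 + 27*15^2 = 16384 + 6075 = 22459
Delta = -16 * (22459) = -359344
Delta mod 19 = 3

Delta = 3 (mod 19)


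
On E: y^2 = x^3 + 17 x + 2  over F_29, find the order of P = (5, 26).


Compute successive multiples of P until we hit O:
  1P = (5, 26)
  2P = (6, 28)
  3P = (22, 27)
  4P = (1, 22)
  5P = (24, 13)
  6P = (13, 10)
  7P = (15, 23)
  8P = (3, 14)
  ... (continuing to 26P)
  26P = O

ord(P) = 26


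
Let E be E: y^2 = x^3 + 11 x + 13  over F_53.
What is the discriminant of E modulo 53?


4 a^3 + 27 b^2 = 4*11^3 + 27*13^2 = 5324 + 4563 = 9887
Delta = -16 * (9887) = -158192
Delta mod 53 = 13

Delta = 13 (mod 53)


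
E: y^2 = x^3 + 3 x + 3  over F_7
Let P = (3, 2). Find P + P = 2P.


Doubling: s = (3 x1^2 + a) / (2 y1)
s = (3*3^2 + 3) / (2*2) mod 7 = 4
x3 = s^2 - 2 x1 mod 7 = 4^2 - 2*3 = 3
y3 = s (x1 - x3) - y1 mod 7 = 4 * (3 - 3) - 2 = 5

2P = (3, 5)


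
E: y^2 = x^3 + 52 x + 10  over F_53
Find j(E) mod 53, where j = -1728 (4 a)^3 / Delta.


Delta = -16(4 a^3 + 27 b^2) mod 53 = 6
-1728 * (4 a)^3 = -1728 * (4*52)^3 mod 53 = 34
j = 34 * 6^(-1) mod 53 = 41

j = 41 (mod 53)


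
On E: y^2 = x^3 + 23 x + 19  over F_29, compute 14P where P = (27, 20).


k = 14 = 1110_2 (binary, LSB first: 0111)
Double-and-add from P = (27, 20):
  bit 0 = 0: acc unchanged = O
  bit 1 = 1: acc = O + (17, 25) = (17, 25)
  bit 2 = 1: acc = (17, 25) + (23, 19) = (19, 6)
  bit 3 = 1: acc = (19, 6) + (18, 28) = (12, 14)

14P = (12, 14)


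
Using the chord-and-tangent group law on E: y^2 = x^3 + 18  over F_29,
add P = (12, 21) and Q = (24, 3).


P != Q, so use the chord formula.
s = (y2 - y1) / (x2 - x1) = (11) / (12) mod 29 = 13
x3 = s^2 - x1 - x2 mod 29 = 13^2 - 12 - 24 = 17
y3 = s (x1 - x3) - y1 mod 29 = 13 * (12 - 17) - 21 = 1

P + Q = (17, 1)


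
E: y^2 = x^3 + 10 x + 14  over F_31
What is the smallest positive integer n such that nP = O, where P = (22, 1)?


Compute successive multiples of P until we hit O:
  1P = (22, 1)
  2P = (1, 5)
  3P = (28, 9)
  4P = (0, 18)
  5P = (3, 28)
  6P = (13, 27)
  7P = (12, 8)
  8P = (4, 5)
  ... (continuing to 23P)
  23P = O

ord(P) = 23


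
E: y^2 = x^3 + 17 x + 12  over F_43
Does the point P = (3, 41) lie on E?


Check whether y^2 = x^3 + 17 x + 12 (mod 43) for (x, y) = (3, 41).
LHS: y^2 = 41^2 mod 43 = 4
RHS: x^3 + 17 x + 12 = 3^3 + 17*3 + 12 mod 43 = 4
LHS = RHS

Yes, on the curve


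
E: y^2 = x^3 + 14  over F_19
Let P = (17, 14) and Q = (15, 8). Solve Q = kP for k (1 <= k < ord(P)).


Enumerate multiples of P until we hit Q = (15, 8):
  1P = (17, 14)
  2P = (10, 8)
  3P = (16, 14)
  4P = (5, 5)
  5P = (13, 8)
  6P = (15, 8)
Match found at i = 6.

k = 6


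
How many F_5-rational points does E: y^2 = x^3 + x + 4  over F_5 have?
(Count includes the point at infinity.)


For each x in F_5, count y with y^2 = x^3 + 1 x + 4 mod 5:
  x = 0: RHS = 4, y in [2, 3]  -> 2 point(s)
  x = 1: RHS = 1, y in [1, 4]  -> 2 point(s)
  x = 2: RHS = 4, y in [2, 3]  -> 2 point(s)
  x = 3: RHS = 4, y in [2, 3]  -> 2 point(s)
Affine points: 8. Add the point at infinity: total = 9.

#E(F_5) = 9


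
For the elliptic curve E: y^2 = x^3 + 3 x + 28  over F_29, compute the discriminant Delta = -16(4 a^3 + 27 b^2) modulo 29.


4 a^3 + 27 b^2 = 4*3^3 + 27*28^2 = 108 + 21168 = 21276
Delta = -16 * (21276) = -340416
Delta mod 29 = 15

Delta = 15 (mod 29)


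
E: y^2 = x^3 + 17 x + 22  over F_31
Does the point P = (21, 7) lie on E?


Check whether y^2 = x^3 + 17 x + 22 (mod 31) for (x, y) = (21, 7).
LHS: y^2 = 7^2 mod 31 = 18
RHS: x^3 + 17 x + 22 = 21^3 + 17*21 + 22 mod 31 = 30
LHS != RHS

No, not on the curve


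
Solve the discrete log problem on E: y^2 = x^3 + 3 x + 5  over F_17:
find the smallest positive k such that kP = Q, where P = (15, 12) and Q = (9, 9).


Enumerate multiples of P until we hit Q = (9, 9):
  1P = (15, 12)
  2P = (2, 11)
  3P = (16, 1)
  4P = (5, 14)
  5P = (12, 1)
  6P = (11, 14)
  7P = (4, 8)
  8P = (6, 16)
  9P = (9, 8)
  10P = (1, 3)
  11P = (10, 7)
  12P = (10, 10)
  13P = (1, 14)
  14P = (9, 9)
Match found at i = 14.

k = 14


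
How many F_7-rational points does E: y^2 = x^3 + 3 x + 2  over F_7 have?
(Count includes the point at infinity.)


For each x in F_7, count y with y^2 = x^3 + 3 x + 2 mod 7:
  x = 0: RHS = 2, y in [3, 4]  -> 2 point(s)
  x = 2: RHS = 2, y in [3, 4]  -> 2 point(s)
  x = 4: RHS = 1, y in [1, 6]  -> 2 point(s)
  x = 5: RHS = 2, y in [3, 4]  -> 2 point(s)
Affine points: 8. Add the point at infinity: total = 9.

#E(F_7) = 9


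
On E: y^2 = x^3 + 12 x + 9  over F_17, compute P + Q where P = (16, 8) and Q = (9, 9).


P != Q, so use the chord formula.
s = (y2 - y1) / (x2 - x1) = (1) / (10) mod 17 = 12
x3 = s^2 - x1 - x2 mod 17 = 12^2 - 16 - 9 = 0
y3 = s (x1 - x3) - y1 mod 17 = 12 * (16 - 0) - 8 = 14

P + Q = (0, 14)


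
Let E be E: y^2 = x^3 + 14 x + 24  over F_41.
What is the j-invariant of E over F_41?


Delta = -16(4 a^3 + 27 b^2) mod 41 = 25
-1728 * (4 a)^3 = -1728 * (4*14)^3 mod 41 = 4
j = 4 * 25^(-1) mod 41 = 10

j = 10 (mod 41)


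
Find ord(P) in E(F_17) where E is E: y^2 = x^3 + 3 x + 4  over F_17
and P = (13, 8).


Compute successive multiples of P until we hit O:
  1P = (13, 8)
  2P = (8, 9)
  3P = (11, 12)
  4P = (14, 11)
  5P = (16, 0)
  6P = (14, 6)
  7P = (11, 5)
  8P = (8, 8)
  ... (continuing to 10P)
  10P = O

ord(P) = 10


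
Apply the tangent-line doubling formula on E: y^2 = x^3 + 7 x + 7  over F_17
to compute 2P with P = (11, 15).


Doubling: s = (3 x1^2 + a) / (2 y1)
s = (3*11^2 + 7) / (2*15) mod 17 = 1
x3 = s^2 - 2 x1 mod 17 = 1^2 - 2*11 = 13
y3 = s (x1 - x3) - y1 mod 17 = 1 * (11 - 13) - 15 = 0

2P = (13, 0)


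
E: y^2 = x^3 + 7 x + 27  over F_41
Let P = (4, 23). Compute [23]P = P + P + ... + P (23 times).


k = 23 = 10111_2 (binary, LSB first: 11101)
Double-and-add from P = (4, 23):
  bit 0 = 1: acc = O + (4, 23) = (4, 23)
  bit 1 = 1: acc = (4, 23) + (31, 8) = (22, 28)
  bit 2 = 1: acc = (22, 28) + (19, 7) = (8, 29)
  bit 3 = 0: acc unchanged = (8, 29)
  bit 4 = 1: acc = (8, 29) + (7, 3) = (5, 8)

23P = (5, 8)


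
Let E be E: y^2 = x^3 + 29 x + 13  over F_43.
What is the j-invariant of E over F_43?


Delta = -16(4 a^3 + 27 b^2) mod 43 = 10
-1728 * (4 a)^3 = -1728 * (4*29)^3 mod 43 = 32
j = 32 * 10^(-1) mod 43 = 29

j = 29 (mod 43)


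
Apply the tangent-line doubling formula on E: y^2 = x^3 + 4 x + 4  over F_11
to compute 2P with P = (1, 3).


Doubling: s = (3 x1^2 + a) / (2 y1)
s = (3*1^2 + 4) / (2*3) mod 11 = 3
x3 = s^2 - 2 x1 mod 11 = 3^2 - 2*1 = 7
y3 = s (x1 - x3) - y1 mod 11 = 3 * (1 - 7) - 3 = 1

2P = (7, 1)


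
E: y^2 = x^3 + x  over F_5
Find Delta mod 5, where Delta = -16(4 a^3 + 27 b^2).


4 a^3 + 27 b^2 = 4*1^3 + 27*0^2 = 4 + 0 = 4
Delta = -16 * (4) = -64
Delta mod 5 = 1

Delta = 1 (mod 5)


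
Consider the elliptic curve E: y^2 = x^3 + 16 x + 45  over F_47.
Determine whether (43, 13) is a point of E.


Check whether y^2 = x^3 + 16 x + 45 (mod 47) for (x, y) = (43, 13).
LHS: y^2 = 13^2 mod 47 = 28
RHS: x^3 + 16 x + 45 = 43^3 + 16*43 + 45 mod 47 = 11
LHS != RHS

No, not on the curve


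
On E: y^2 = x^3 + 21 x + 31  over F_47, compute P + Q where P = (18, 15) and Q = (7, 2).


P != Q, so use the chord formula.
s = (y2 - y1) / (x2 - x1) = (34) / (36) mod 47 = 14
x3 = s^2 - x1 - x2 mod 47 = 14^2 - 18 - 7 = 30
y3 = s (x1 - x3) - y1 mod 47 = 14 * (18 - 30) - 15 = 5

P + Q = (30, 5)


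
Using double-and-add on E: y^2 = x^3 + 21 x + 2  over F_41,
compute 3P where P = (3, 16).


k = 3 = 11_2 (binary, LSB first: 11)
Double-and-add from P = (3, 16):
  bit 0 = 1: acc = O + (3, 16) = (3, 16)
  bit 1 = 1: acc = (3, 16) + (27, 30) = (27, 11)

3P = (27, 11)


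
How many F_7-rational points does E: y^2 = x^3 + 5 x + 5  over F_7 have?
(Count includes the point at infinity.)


For each x in F_7, count y with y^2 = x^3 + 5 x + 5 mod 7:
  x = 1: RHS = 4, y in [2, 5]  -> 2 point(s)
  x = 2: RHS = 2, y in [3, 4]  -> 2 point(s)
  x = 5: RHS = 1, y in [1, 6]  -> 2 point(s)
Affine points: 6. Add the point at infinity: total = 7.

#E(F_7) = 7


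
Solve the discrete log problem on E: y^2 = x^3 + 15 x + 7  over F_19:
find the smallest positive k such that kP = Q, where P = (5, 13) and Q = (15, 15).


Enumerate multiples of P until we hit Q = (15, 15):
  1P = (5, 13)
  2P = (13, 9)
  3P = (6, 16)
  4P = (17, 8)
  5P = (1, 17)
  6P = (14, 15)
  7P = (16, 12)
  8P = (9, 15)
  9P = (10, 13)
  10P = (4, 6)
  11P = (2, 8)
  12P = (0, 8)
  13P = (15, 15)
Match found at i = 13.

k = 13


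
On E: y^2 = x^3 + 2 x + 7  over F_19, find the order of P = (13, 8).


Compute successive multiples of P until we hit O:
  1P = (13, 8)
  2P = (18, 17)
  3P = (11, 7)
  4P = (0, 8)
  5P = (6, 11)
  6P = (6, 8)
  7P = (0, 11)
  8P = (11, 12)
  ... (continuing to 11P)
  11P = O

ord(P) = 11


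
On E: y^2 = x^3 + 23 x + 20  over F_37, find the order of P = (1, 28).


Compute successive multiples of P until we hit O:
  1P = (1, 28)
  2P = (1, 9)
  3P = O

ord(P) = 3


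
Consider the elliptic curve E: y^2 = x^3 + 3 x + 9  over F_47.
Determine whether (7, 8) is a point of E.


Check whether y^2 = x^3 + 3 x + 9 (mod 47) for (x, y) = (7, 8).
LHS: y^2 = 8^2 mod 47 = 17
RHS: x^3 + 3 x + 9 = 7^3 + 3*7 + 9 mod 47 = 44
LHS != RHS

No, not on the curve


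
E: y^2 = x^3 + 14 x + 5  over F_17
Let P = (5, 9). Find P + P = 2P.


Doubling: s = (3 x1^2 + a) / (2 y1)
s = (3*5^2 + 14) / (2*9) mod 17 = 4
x3 = s^2 - 2 x1 mod 17 = 4^2 - 2*5 = 6
y3 = s (x1 - x3) - y1 mod 17 = 4 * (5 - 6) - 9 = 4

2P = (6, 4)


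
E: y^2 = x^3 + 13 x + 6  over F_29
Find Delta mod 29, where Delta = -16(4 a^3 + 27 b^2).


4 a^3 + 27 b^2 = 4*13^3 + 27*6^2 = 8788 + 972 = 9760
Delta = -16 * (9760) = -156160
Delta mod 29 = 5

Delta = 5 (mod 29)


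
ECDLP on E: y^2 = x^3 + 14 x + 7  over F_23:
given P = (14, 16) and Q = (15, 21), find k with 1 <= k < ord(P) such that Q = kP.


Enumerate multiples of P until we hit Q = (15, 21):
  1P = (14, 16)
  2P = (4, 14)
  3P = (17, 11)
  4P = (5, 15)
  5P = (6, 13)
  6P = (15, 21)
Match found at i = 6.

k = 6


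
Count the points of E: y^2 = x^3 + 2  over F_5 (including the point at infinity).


For each x in F_5, count y with y^2 = x^3 + 0 x + 2 mod 5:
  x = 2: RHS = 0, y in [0]  -> 1 point(s)
  x = 3: RHS = 4, y in [2, 3]  -> 2 point(s)
  x = 4: RHS = 1, y in [1, 4]  -> 2 point(s)
Affine points: 5. Add the point at infinity: total = 6.

#E(F_5) = 6


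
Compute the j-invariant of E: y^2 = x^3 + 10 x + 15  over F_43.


Delta = -16(4 a^3 + 27 b^2) mod 43 = 7
-1728 * (4 a)^3 = -1728 * (4*10)^3 mod 43 = 1
j = 1 * 7^(-1) mod 43 = 37

j = 37 (mod 43)


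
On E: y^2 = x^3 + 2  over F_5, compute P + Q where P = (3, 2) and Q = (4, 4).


P != Q, so use the chord formula.
s = (y2 - y1) / (x2 - x1) = (2) / (1) mod 5 = 2
x3 = s^2 - x1 - x2 mod 5 = 2^2 - 3 - 4 = 2
y3 = s (x1 - x3) - y1 mod 5 = 2 * (3 - 2) - 2 = 0

P + Q = (2, 0)
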